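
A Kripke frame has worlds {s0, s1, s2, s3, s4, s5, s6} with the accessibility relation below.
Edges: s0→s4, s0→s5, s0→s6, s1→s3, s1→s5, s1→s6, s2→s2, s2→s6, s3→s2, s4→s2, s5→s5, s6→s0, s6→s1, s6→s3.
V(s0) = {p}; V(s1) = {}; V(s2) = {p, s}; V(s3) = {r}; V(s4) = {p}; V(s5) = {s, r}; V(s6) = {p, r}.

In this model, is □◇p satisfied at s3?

Yes

Recall that □ψ holds at a world iff ψ holds at every accessible world, and ◇ψ holds iff ψ holds at some accessible world.
At s3: □◇p requires ◇p at every successor {s2}.
    At s2: ◇p requires p at some successor in {s2, s6}.
      p holds at s2, so ◇p is true at s2.
So □◇p is true at s3.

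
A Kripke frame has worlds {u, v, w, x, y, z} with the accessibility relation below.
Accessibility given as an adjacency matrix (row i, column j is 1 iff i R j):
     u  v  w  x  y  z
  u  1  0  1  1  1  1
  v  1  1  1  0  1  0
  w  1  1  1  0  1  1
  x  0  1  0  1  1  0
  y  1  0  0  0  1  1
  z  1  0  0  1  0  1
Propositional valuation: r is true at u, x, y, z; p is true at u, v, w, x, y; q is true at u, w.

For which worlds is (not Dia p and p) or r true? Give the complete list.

u, x, y, z

Let φ = (not Dia p and p) or r. Evaluate φ at each world:
  u (successors {u, w, x, y, z}): φ is true.
  v (successors {u, v, w, y}): φ is false.
  w (successors {u, v, w, y, z}): φ is false.
  x (successors {v, x, y}): φ is true.
  y (successors {u, y, z}): φ is true.
  z (successors {u, x, z}): φ is true.
For instance, at w:
  At w: not Dia p and p is false, r is false, so (not Dia p and p) or r is false.
    At w: not Dia p is false, p is true, so not Dia p and p is false.
      At w: Dia p is true, so not Dia p is false.
Satisfying worlds: {u, x, y, z}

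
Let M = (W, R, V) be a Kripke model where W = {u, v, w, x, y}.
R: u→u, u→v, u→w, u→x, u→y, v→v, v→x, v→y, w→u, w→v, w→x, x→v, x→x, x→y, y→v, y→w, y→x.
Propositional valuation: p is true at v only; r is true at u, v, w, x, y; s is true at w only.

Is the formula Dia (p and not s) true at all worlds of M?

Let φ = Dia (p and not s). Evaluate φ at each world:
  u (successors {u, v, w, x, y}): φ is true.
  v (successors {v, x, y}): φ is true.
  w (successors {u, v, x}): φ is true.
  x (successors {v, x, y}): φ is true.
  y (successors {v, w, x}): φ is true.
For instance, at w:
  At w: Dia (p and not s) requires p and not s at some successor in {u, v, x}.
    p and not s holds at v, so Dia (p and not s) is true at w.

Yes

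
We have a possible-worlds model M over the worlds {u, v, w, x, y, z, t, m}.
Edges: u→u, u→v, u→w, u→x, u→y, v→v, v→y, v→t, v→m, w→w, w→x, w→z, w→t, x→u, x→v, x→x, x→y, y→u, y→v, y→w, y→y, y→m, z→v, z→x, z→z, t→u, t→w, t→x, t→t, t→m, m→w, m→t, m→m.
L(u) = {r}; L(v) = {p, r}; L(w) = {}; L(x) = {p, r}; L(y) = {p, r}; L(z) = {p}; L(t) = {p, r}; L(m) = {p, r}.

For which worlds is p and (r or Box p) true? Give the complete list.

v, x, y, z, t, m

Let φ = p and (r or Box p). Evaluate φ at each world:
  u (successors {u, v, w, x, y}): φ is false.
  v (successors {v, y, t, m}): φ is true.
  w (successors {w, x, z, t}): φ is false.
  x (successors {u, v, x, y}): φ is true.
  y (successors {u, v, w, y, m}): φ is true.
  z (successors {v, x, z}): φ is true.
  t (successors {u, w, x, t, m}): φ is true.
  m (successors {w, t, m}): φ is true.
For instance, at x:
  At x: p is true, r or Box p is true, so p and (r or Box p) is true.
    At x: r is true, Box p is false, so r or Box p is true.
      At x: Box p requires p at every successor {u, v, x, y}.
        p fails at u, so Box p is false at x.
Satisfying worlds: {v, x, y, z, t, m}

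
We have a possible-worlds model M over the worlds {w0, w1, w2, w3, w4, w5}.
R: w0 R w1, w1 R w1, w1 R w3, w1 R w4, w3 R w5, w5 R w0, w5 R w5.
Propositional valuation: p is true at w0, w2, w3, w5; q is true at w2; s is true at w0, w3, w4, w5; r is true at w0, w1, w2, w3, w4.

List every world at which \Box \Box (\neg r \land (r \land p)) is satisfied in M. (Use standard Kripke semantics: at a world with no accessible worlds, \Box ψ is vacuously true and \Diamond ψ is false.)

Recall that \Box ψ holds at a world iff ψ holds at every accessible world, and \Diamond ψ holds iff ψ holds at some accessible world.
Let φ = \Box \Box (\neg r \land (r \land p)). Evaluate φ at each world:
  w0 (successors {w1}): φ is false.
  w1 (successors {w1, w3, w4}): φ is false.
  w2 (successors ∅): φ is true.
  w3 (successors {w5}): φ is false.
  w4 (successors ∅): φ is true.
  w5 (successors {w0, w5}): φ is false.
For instance, at w3:
  At w3: \Box \Box (\neg r \land (r \land p)) requires \Box (\neg r \land (r \land p)) at every successor {w5}.
    \Box (\neg r \land (r \land p)) fails at w5, so \Box \Box (\neg r \land (r \land p)) is false at w3.
      At w5: \Box (\neg r \land (r \land p)) requires \neg r \land (r \land p) at every successor {w0, w5}.
        \neg r \land (r \land p) fails at w0, so \Box (\neg r \land (r \land p)) is false at w5.
Satisfying worlds: {w2, w4}

w2, w4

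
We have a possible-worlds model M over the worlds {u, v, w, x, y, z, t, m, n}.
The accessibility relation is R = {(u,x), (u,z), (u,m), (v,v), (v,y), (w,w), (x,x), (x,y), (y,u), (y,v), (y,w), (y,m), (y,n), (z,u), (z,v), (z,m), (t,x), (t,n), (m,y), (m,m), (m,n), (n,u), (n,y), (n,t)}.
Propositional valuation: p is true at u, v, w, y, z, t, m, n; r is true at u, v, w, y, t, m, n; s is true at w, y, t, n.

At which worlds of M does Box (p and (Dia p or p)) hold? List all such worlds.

v, w, y, z, m, n

Recall that Box ψ holds at a world iff ψ holds at every accessible world, and Dia ψ holds iff ψ holds at some accessible world.
Let φ = Box (p and (Dia p or p)). Evaluate φ at each world:
  u (successors {x, z, m}): φ is false.
  v (successors {v, y}): φ is true.
  w (successors {w}): φ is true.
  x (successors {x, y}): φ is false.
  y (successors {u, v, w, m, n}): φ is true.
  z (successors {u, v, m}): φ is true.
  t (successors {x, n}): φ is false.
  m (successors {y, m, n}): φ is true.
  n (successors {u, y, t}): φ is true.
For instance, at y:
  At y: Box (p and (Dia p or p)) requires p and (Dia p or p) at every successor {u, v, w, m, n}.
    At u: p and (Dia p or p) is true.
    At v: p and (Dia p or p) is true.
    At w: p and (Dia p or p) is true.
    At m: p and (Dia p or p) is true.
    At n: p and (Dia p or p) is true.
  So Box (p and (Dia p or p)) is true at y.
Satisfying worlds: {v, w, y, z, m, n}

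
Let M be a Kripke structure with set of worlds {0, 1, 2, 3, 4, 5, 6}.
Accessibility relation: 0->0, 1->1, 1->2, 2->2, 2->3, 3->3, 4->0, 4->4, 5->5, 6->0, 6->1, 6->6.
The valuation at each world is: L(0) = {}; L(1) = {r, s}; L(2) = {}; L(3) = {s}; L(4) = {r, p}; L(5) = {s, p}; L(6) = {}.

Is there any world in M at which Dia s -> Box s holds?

Let φ = Dia s -> Box s. Evaluate φ at each world:
  0 (successors {0}): φ is true.
  1 (successors {1, 2}): φ is false.
  2 (successors {2, 3}): φ is false.
  3 (successors {3}): φ is true.
  4 (successors {0, 4}): φ is true.
  5 (successors {5}): φ is true.
  6 (successors {0, 1, 6}): φ is false.
Detail at 0 (witness):
  At 0: Dia s is false, Box s is false, so Dia s -> Box s is true.
    At 0: Dia s requires s at some successor in {0}.
      At 0: s is false.
    So Dia s is false at 0.
    At 0: Box s requires s at every successor {0}.
      s fails at 0, so Box s is false at 0.

Yes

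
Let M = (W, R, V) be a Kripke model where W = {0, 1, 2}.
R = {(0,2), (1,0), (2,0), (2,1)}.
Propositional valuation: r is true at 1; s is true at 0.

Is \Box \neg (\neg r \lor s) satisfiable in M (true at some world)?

No

Let φ = \Box \neg (\neg r \lor s). Evaluate φ at each world:
  0 (successors {2}): φ is false.
  1 (successors {0}): φ is false.
  2 (successors {0, 1}): φ is false.
For instance, at 2:
  At 2: \Box \neg (\neg r \lor s) requires \neg (\neg r \lor s) at every successor {0, 1}.
    \neg (\neg r \lor s) fails at 0, so \Box \neg (\neg r \lor s) is false at 2.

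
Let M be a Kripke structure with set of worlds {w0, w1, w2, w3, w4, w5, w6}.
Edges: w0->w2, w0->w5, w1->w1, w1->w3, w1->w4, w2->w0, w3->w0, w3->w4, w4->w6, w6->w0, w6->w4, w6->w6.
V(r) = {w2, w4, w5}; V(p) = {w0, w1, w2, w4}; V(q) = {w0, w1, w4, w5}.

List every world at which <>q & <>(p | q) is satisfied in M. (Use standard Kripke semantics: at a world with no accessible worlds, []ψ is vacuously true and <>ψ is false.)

w0, w1, w2, w3, w6

Let φ = <>q & <>(p | q). Evaluate φ at each world:
  w0 (successors {w2, w5}): φ is true.
  w1 (successors {w1, w3, w4}): φ is true.
  w2 (successors {w0}): φ is true.
  w3 (successors {w0, w4}): φ is true.
  w4 (successors {w6}): φ is false.
  w5 (successors ∅): φ is false.
  w6 (successors {w0, w4, w6}): φ is true.
For instance, at w2:
  At w2: <>q is true, <>(p | q) is true, so <>q & <>(p | q) is true.
    At w2: <>q requires q at some successor in {w0}.
      q holds at w0, so <>q is true at w2.
    At w2: <>(p | q) requires p | q at some successor in {w0}.
      p | q holds at w0, so <>(p | q) is true at w2.
Satisfying worlds: {w0, w1, w2, w3, w6}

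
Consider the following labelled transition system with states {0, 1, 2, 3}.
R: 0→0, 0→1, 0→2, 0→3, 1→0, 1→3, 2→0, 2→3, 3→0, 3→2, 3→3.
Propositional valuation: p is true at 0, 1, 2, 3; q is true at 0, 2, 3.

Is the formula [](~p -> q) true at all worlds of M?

Yes

Let φ = [](~p -> q). Evaluate φ at each world:
  0 (successors {0, 1, 2, 3}): φ is true.
  1 (successors {0, 3}): φ is true.
  2 (successors {0, 3}): φ is true.
  3 (successors {0, 2, 3}): φ is true.
For instance, at 3:
  At 3: [](~p -> q) requires ~p -> q at every successor {0, 2, 3}.
    At 0: ~p -> q is true.
    At 2: ~p -> q is true.
    At 3: ~p -> q is true.
  So [](~p -> q) is true at 3.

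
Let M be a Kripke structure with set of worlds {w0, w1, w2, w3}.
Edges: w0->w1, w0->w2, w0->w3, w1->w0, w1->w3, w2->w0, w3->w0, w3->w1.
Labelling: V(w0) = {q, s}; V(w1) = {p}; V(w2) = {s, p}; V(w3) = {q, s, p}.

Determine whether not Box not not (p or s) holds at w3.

At w3: Box not not (p or s) is true, so not Box not not (p or s) is false.
  At w3: Box not not (p or s) requires not not (p or s) at every successor {w0, w1}.
    At w0: not not (p or s) is true.
    At w1: not not (p or s) is true.
  So Box not not (p or s) is true at w3.

No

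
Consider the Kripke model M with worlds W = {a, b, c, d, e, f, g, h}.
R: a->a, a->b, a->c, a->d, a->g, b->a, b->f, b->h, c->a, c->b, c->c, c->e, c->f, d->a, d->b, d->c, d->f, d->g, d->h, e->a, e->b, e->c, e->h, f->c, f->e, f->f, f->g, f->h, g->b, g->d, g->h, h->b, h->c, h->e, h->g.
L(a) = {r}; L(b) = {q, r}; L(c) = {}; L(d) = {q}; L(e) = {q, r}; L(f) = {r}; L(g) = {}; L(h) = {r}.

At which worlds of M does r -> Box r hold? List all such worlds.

Let φ = r -> Box r. Evaluate φ at each world:
  a (successors {a, b, c, d, g}): φ is false.
  b (successors {a, f, h}): φ is true.
  c (successors {a, b, c, e, f}): φ is true.
  d (successors {a, b, c, f, g, h}): φ is true.
  e (successors {a, b, c, h}): φ is false.
  f (successors {c, e, f, g, h}): φ is false.
  g (successors {b, d, h}): φ is true.
  h (successors {b, c, e, g}): φ is false.
For instance, at f:
  At f: r is true, Box r is false, so r -> Box r is false.
    At f: Box r requires r at every successor {c, e, f, g, h}.
      r fails at c, so Box r is false at f.
Satisfying worlds: {b, c, d, g}

b, c, d, g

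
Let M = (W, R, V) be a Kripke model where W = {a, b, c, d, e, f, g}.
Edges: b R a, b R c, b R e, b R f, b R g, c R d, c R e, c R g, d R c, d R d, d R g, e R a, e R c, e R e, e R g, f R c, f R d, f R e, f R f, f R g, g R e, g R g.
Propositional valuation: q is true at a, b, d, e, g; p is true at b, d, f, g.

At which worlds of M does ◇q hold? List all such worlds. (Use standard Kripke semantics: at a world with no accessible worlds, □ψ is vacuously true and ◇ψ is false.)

Let φ = ◇q. Evaluate φ at each world:
  a (successors ∅): φ is false.
  b (successors {a, c, e, f, g}): φ is true.
  c (successors {d, e, g}): φ is true.
  d (successors {c, d, g}): φ is true.
  e (successors {a, c, e, g}): φ is true.
  f (successors {c, d, e, f, g}): φ is true.
  g (successors {e, g}): φ is true.
For instance, at e:
  At e: ◇q requires q at some successor in {a, c, e, g}.
    q holds at a, so ◇q is true at e.
Satisfying worlds: {b, c, d, e, f, g}

b, c, d, e, f, g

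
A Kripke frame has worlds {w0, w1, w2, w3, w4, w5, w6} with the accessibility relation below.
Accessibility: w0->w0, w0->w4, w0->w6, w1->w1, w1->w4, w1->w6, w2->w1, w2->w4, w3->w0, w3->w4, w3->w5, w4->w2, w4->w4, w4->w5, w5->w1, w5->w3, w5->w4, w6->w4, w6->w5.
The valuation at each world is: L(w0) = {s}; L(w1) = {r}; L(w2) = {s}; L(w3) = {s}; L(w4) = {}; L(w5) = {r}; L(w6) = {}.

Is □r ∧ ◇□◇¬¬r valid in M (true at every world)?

No

Recall that □ψ holds at a world iff ψ holds at every accessible world, and ◇ψ holds iff ψ holds at some accessible world.
Let φ = □r ∧ ◇□◇¬¬r. Evaluate φ at each world:
  w0 (successors {w0, w4, w6}): φ is false.
  w1 (successors {w1, w4, w6}): φ is false.
  w2 (successors {w1, w4}): φ is false.
  w3 (successors {w0, w4, w5}): φ is false.
  w4 (successors {w2, w4, w5}): φ is false.
  w5 (successors {w1, w3, w4}): φ is false.
  w6 (successors {w4, w5}): φ is false.
Detail at w0 (counterexample):
  At w0: □r is false, ◇□◇¬¬r is true, so □r ∧ ◇□◇¬¬r is false.
    At w0: □r requires r at every successor {w0, w4, w6}.
      r fails at w0, so □r is false at w0.
    At w0: ◇□◇¬¬r requires □◇¬¬r at some successor in {w0, w4, w6}.
      □◇¬¬r holds at w4, so ◇□◇¬¬r is true at w0.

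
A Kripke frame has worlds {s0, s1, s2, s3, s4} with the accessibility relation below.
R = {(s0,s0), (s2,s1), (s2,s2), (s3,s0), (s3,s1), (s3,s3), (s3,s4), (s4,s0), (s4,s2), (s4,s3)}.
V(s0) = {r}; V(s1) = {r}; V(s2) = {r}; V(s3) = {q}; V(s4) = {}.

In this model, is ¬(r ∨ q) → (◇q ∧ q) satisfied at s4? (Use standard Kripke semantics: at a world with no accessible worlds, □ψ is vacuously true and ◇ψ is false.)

No

At s4: ¬(r ∨ q) is true, ◇q ∧ q is false, so ¬(r ∨ q) → (◇q ∧ q) is false.
  At s4: ◇q is true, q is false, so ◇q ∧ q is false.
    At s4: ◇q requires q at some successor in {s0, s2, s3}.
      q holds at s3, so ◇q is true at s4.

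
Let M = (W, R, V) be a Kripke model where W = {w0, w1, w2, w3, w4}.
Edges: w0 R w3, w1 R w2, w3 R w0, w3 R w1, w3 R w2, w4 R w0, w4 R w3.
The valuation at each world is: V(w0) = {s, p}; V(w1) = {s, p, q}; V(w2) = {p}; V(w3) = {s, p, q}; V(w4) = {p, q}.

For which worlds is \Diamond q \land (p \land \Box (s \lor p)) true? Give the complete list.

Let φ = \Diamond q \land (p \land \Box (s \lor p)). Evaluate φ at each world:
  w0 (successors {w3}): φ is true.
  w1 (successors {w2}): φ is false.
  w2 (successors ∅): φ is false.
  w3 (successors {w0, w1, w2}): φ is true.
  w4 (successors {w0, w3}): φ is true.
For instance, at w1:
  At w1: \Diamond q is false, p \land \Box (s \lor p) is true, so \Diamond q \land (p \land \Box (s \lor p)) is false.
    At w1: \Diamond q requires q at some successor in {w2}.
      At w2: q is false.
    So \Diamond q is false at w1.
    At w1: p is true, \Box (s \lor p) is true, so p \land \Box (s \lor p) is true.
      At w1: \Box (s \lor p) requires s \lor p at every successor {w2}.
        At w2: s \lor p is true.
      So \Box (s \lor p) is true at w1.
Satisfying worlds: {w0, w3, w4}

w0, w3, w4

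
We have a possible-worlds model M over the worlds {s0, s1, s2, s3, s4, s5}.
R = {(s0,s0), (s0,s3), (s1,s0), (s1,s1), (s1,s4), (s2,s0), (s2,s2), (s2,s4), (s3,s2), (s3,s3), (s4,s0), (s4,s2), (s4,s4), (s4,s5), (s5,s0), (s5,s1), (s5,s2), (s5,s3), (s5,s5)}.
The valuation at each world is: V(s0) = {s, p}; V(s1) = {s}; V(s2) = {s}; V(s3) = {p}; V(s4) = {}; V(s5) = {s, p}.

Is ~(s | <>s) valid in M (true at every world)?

No

Recall that <>ψ holds at a world iff ψ holds at some accessible world.
Let φ = ~(s | <>s). Evaluate φ at each world:
  s0 (successors {s0, s3}): φ is false.
  s1 (successors {s0, s1, s4}): φ is false.
  s2 (successors {s0, s2, s4}): φ is false.
  s3 (successors {s2, s3}): φ is false.
  s4 (successors {s0, s2, s4, s5}): φ is false.
  s5 (successors {s0, s1, s2, s3, s5}): φ is false.
Detail at s0 (counterexample):
  At s0: s | <>s is true, so ~(s | <>s) is false.
    At s0: s is true, <>s is true, so s | <>s is true.
      At s0: <>s requires s at some successor in {s0, s3}.
        s holds at s0, so <>s is true at s0.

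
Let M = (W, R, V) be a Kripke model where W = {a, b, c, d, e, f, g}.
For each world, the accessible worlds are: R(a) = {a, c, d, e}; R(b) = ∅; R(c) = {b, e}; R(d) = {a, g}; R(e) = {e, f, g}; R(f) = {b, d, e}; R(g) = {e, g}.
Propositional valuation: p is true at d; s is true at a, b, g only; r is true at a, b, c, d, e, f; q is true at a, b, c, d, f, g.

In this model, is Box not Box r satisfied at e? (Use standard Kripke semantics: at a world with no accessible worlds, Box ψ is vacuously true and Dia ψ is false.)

No

At e: Box not Box r requires not Box r at every successor {e, f, g}.
  not Box r fails at f, so Box not Box r is false at e.
    At f: Box r is true, so not Box r is false.
      At f: Box r requires r at every successor {b, d, e}.
        At b: r is true.
        At d: r is true.
        At e: r is true.
      So Box r is true at f.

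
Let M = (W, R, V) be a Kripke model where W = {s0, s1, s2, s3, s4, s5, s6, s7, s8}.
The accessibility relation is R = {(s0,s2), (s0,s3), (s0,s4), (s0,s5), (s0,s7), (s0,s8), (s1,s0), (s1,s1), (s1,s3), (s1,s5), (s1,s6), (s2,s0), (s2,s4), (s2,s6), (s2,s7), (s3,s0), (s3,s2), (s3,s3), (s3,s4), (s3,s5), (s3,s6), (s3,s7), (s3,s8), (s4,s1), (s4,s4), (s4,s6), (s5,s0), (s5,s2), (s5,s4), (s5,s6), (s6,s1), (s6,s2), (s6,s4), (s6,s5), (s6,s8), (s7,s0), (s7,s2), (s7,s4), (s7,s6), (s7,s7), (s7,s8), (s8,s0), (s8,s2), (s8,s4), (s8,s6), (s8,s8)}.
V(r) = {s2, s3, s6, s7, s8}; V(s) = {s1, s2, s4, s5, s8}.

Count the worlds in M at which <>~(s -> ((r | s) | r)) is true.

0

Let φ = <>~(s -> ((r | s) | r)). Evaluate φ at each world:
  s0 (successors {s2, s3, s4, s5, s7, s8}): φ is false.
  s1 (successors {s0, s1, s3, s5, s6}): φ is false.
  s2 (successors {s0, s4, s6, s7}): φ is false.
  s3 (successors {s0, s2, s3, s4, s5, s6, s7, s8}): φ is false.
  s4 (successors {s1, s4, s6}): φ is false.
  s5 (successors {s0, s2, s4, s6}): φ is false.
  s6 (successors {s1, s2, s4, s5, s8}): φ is false.
  s7 (successors {s0, s2, s4, s6, s7, s8}): φ is false.
  s8 (successors {s0, s2, s4, s6, s8}): φ is false.
For instance, at s0:
  At s0: <>~(s -> ((r | s) | r)) requires ~(s -> ((r | s) | r)) at some successor in {s2, s3, s4, s5, s7, s8}.
    At s2: ~(s -> ((r | s) | r)) is false.
    At s3: ~(s -> ((r | s) | r)) is false.
    At s4: ~(s -> ((r | s) | r)) is false.
    At s5: ~(s -> ((r | s) | r)) is false.
    At s7: ~(s -> ((r | s) | r)) is false.
    At s8: ~(s -> ((r | s) | r)) is false.
  So <>~(s -> ((r | s) | r)) is false at s0.
Satisfying worlds: none.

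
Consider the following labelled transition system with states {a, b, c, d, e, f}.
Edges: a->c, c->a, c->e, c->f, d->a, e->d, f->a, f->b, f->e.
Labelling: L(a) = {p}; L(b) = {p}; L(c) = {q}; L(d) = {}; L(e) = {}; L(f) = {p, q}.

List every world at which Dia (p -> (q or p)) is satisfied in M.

Let φ = Dia (p -> (q or p)). Evaluate φ at each world:
  a (successors {c}): φ is true.
  b (successors ∅): φ is false.
  c (successors {a, e, f}): φ is true.
  d (successors {a}): φ is true.
  e (successors {d}): φ is true.
  f (successors {a, b, e}): φ is true.
For instance, at c:
  At c: Dia (p -> (q or p)) requires p -> (q or p) at some successor in {a, e, f}.
    p -> (q or p) holds at a, so Dia (p -> (q or p)) is true at c.
Satisfying worlds: {a, c, d, e, f}

a, c, d, e, f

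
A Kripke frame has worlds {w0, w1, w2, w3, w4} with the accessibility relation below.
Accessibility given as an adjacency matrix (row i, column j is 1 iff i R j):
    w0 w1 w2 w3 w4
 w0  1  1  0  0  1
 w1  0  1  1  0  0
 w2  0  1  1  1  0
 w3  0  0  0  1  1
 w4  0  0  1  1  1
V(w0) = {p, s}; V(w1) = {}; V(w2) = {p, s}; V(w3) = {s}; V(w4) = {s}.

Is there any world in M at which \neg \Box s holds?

Yes

Let φ = \neg \Box s. Evaluate φ at each world:
  w0 (successors {w0, w1, w4}): φ is true.
  w1 (successors {w1, w2}): φ is true.
  w2 (successors {w1, w2, w3}): φ is true.
  w3 (successors {w3, w4}): φ is false.
  w4 (successors {w2, w3, w4}): φ is false.
Detail at w0 (witness):
  At w0: \Box s is false, so \neg \Box s is true.
    At w0: \Box s requires s at every successor {w0, w1, w4}.
      s fails at w1, so \Box s is false at w0.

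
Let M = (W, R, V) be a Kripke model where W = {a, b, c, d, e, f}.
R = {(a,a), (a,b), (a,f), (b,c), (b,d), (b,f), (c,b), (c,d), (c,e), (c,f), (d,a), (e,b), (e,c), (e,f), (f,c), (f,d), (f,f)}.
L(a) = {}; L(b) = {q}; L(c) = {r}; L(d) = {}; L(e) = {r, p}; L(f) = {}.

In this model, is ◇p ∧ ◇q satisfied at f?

No

At f: ◇p is false, ◇q is false, so ◇p ∧ ◇q is false.
  At f: ◇p requires p at some successor in {c, d, f}.
    At c: p is false.
    At d: p is false.
    At f: p is false.
  So ◇p is false at f.
  At f: ◇q requires q at some successor in {c, d, f}.
    At c: q is false.
    At d: q is false.
    At f: q is false.
  So ◇q is false at f.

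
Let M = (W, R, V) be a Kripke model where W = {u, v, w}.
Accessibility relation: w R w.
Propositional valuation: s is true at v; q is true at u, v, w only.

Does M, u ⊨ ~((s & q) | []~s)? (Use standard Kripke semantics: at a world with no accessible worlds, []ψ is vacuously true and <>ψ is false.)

At u: (s & q) | []~s is true, so ~((s & q) | []~s) is false.
  At u: s & q is false, []~s is true, so (s & q) | []~s is true.
    At u: no accessible worlds, so []~s holds vacuously.

No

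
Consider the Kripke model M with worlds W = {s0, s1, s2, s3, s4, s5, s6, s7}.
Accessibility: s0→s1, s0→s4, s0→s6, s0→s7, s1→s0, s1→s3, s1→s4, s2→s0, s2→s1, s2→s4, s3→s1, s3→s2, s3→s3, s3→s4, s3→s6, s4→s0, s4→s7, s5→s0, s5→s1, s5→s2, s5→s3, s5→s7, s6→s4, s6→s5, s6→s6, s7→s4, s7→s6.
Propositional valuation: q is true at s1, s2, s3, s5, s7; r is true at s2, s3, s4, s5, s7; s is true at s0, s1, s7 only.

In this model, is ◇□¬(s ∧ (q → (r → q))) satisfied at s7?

Yes

Recall that □ψ holds at a world iff ψ holds at every accessible world, and ◇ψ holds iff ψ holds at some accessible world.
At s7: ◇□¬(s ∧ (q → (r → q))) requires □¬(s ∧ (q → (r → q))) at some successor in {s4, s6}.
  □¬(s ∧ (q → (r → q))) holds at s6, so ◇□¬(s ∧ (q → (r → q))) is true at s7.
    At s6: □¬(s ∧ (q → (r → q))) requires ¬(s ∧ (q → (r → q))) at every successor {s4, s5, s6}.
      At s4: ¬(s ∧ (q → (r → q))) is true.
      At s5: ¬(s ∧ (q → (r → q))) is true.
      At s6: ¬(s ∧ (q → (r → q))) is true.
    So □¬(s ∧ (q → (r → q))) is true at s6.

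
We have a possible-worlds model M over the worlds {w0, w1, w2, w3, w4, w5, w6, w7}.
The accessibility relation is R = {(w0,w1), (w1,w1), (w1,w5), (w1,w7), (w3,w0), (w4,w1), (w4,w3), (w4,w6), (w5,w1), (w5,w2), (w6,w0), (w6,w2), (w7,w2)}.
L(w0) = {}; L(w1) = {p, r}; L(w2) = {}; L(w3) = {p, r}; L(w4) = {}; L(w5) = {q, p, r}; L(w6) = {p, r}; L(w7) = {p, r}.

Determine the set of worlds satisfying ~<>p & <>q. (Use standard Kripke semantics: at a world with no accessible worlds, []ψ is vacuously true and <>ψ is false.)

none

Let φ = ~<>p & <>q. Evaluate φ at each world:
  w0 (successors {w1}): φ is false.
  w1 (successors {w1, w5, w7}): φ is false.
  w2 (successors ∅): φ is false.
  w3 (successors {w0}): φ is false.
  w4 (successors {w1, w3, w6}): φ is false.
  w5 (successors {w1, w2}): φ is false.
  w6 (successors {w0, w2}): φ is false.
  w7 (successors {w2}): φ is false.
For instance, at w3:
  At w3: ~<>p is true, <>q is false, so ~<>p & <>q is false.
    At w3: <>p is false, so ~<>p is true.
      At w3: <>p requires p at some successor in {w0}.
        At w0: p is false.
      So <>p is false at w3.
    At w3: <>q requires q at some successor in {w0}.
      At w0: q is false.
    So <>q is false at w3.
Satisfying worlds: none.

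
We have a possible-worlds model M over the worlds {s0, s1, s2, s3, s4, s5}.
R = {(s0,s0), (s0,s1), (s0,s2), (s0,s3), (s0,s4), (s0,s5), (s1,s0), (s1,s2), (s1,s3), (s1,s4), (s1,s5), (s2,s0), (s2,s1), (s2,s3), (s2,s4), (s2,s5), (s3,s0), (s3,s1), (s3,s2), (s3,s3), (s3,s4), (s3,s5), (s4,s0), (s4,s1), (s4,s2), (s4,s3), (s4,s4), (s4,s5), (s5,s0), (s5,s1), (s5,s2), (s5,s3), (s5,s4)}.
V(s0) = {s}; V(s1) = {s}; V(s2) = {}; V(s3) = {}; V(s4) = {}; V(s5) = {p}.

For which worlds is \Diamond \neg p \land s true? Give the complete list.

Let φ = \Diamond \neg p \land s. Evaluate φ at each world:
  s0 (successors {s0, s1, s2, s3, s4, s5}): φ is true.
  s1 (successors {s0, s2, s3, s4, s5}): φ is true.
  s2 (successors {s0, s1, s3, s4, s5}): φ is false.
  s3 (successors {s0, s1, s2, s3, s4, s5}): φ is false.
  s4 (successors {s0, s1, s2, s3, s4, s5}): φ is false.
  s5 (successors {s0, s1, s2, s3, s4}): φ is false.
For instance, at s0:
  At s0: \Diamond \neg p is true, s is true, so \Diamond \neg p \land s is true.
    At s0: \Diamond \neg p requires \neg p at some successor in {s0, s1, s2, s3, s4, s5}.
      \neg p holds at s0, so \Diamond \neg p is true at s0.
Satisfying worlds: {s0, s1}

s0, s1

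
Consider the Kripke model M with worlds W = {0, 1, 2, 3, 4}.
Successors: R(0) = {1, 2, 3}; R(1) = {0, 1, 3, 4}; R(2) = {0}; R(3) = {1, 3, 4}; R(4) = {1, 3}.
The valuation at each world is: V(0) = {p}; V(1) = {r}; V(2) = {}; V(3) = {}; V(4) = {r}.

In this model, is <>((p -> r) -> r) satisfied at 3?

Yes

Recall that <>ψ holds at a world iff ψ holds at some accessible world.
At 3: <>((p -> r) -> r) requires (p -> r) -> r at some successor in {1, 3, 4}.
  (p -> r) -> r holds at 1, so <>((p -> r) -> r) is true at 3.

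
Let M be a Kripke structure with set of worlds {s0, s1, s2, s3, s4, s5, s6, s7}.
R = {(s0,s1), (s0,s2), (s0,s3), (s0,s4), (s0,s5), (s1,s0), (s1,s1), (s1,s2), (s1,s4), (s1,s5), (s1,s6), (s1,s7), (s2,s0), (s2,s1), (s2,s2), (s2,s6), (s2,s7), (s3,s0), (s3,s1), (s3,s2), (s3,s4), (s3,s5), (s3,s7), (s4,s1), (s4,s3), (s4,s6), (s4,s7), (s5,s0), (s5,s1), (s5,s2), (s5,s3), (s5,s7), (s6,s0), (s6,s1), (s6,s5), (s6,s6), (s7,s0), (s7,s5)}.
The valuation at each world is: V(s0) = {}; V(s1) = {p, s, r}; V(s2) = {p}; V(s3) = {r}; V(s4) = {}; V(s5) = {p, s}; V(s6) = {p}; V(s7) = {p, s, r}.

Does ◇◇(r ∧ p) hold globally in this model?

Recall that ◇ψ holds at a world iff ψ holds at some accessible world.
Let φ = ◇◇(r ∧ p). Evaluate φ at each world:
  s0 (successors {s1, s2, s3, s4, s5}): φ is true.
  s1 (successors {s0, s1, s2, s4, s5, s6, s7}): φ is true.
  s2 (successors {s0, s1, s2, s6, s7}): φ is true.
  s3 (successors {s0, s1, s2, s4, s5, s7}): φ is true.
  s4 (successors {s1, s3, s6, s7}): φ is true.
  s5 (successors {s0, s1, s2, s3, s7}): φ is true.
  s6 (successors {s0, s1, s5, s6}): φ is true.
  s7 (successors {s0, s5}): φ is true.
For instance, at s1:
  At s1: ◇◇(r ∧ p) requires ◇(r ∧ p) at some successor in {s0, s1, s2, s4, s5, s6, s7}.
    ◇(r ∧ p) holds at s0, so ◇◇(r ∧ p) is true at s1.
      At s0: ◇(r ∧ p) requires r ∧ p at some successor in {s1, s2, s3, s4, s5}.
        r ∧ p holds at s1, so ◇(r ∧ p) is true at s0.

Yes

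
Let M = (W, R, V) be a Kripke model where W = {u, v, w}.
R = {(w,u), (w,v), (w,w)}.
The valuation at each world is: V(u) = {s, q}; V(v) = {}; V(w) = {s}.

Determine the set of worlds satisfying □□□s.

u, v

Let φ = □□□s. Evaluate φ at each world:
  u (successors ∅): φ is true.
  v (successors ∅): φ is true.
  w (successors {u, v, w}): φ is false.
For instance, at w:
  At w: □□□s requires □□s at every successor {u, v, w}.
    □□s fails at w, so □□□s is false at w.
      At w: □□s requires □s at every successor {u, v, w}.
        □s fails at w, so □□s is false at w.
Satisfying worlds: {u, v}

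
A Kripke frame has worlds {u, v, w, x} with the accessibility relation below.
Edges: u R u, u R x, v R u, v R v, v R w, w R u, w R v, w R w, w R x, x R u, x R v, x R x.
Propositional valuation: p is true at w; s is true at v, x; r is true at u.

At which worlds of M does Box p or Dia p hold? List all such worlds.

v, w

Let φ = Box p or Dia p. Evaluate φ at each world:
  u (successors {u, x}): φ is false.
  v (successors {u, v, w}): φ is true.
  w (successors {u, v, w, x}): φ is true.
  x (successors {u, v, x}): φ is false.
For instance, at x:
  At x: Box p is false, Dia p is false, so Box p or Dia p is false.
    At x: Box p requires p at every successor {u, v, x}.
      p fails at u, so Box p is false at x.
    At x: Dia p requires p at some successor in {u, v, x}.
      At u: p is false.
      At v: p is false.
      At x: p is false.
    So Dia p is false at x.
Satisfying worlds: {v, w}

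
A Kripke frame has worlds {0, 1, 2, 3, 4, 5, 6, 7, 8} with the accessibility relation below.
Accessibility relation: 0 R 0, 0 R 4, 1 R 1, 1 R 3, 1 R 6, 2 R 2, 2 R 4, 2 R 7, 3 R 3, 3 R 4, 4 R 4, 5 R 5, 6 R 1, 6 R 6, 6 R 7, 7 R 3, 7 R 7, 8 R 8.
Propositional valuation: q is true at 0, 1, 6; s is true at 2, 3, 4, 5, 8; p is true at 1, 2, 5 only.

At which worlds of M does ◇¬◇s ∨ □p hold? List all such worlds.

Let φ = ◇¬◇s ∨ □p. Evaluate φ at each world:
  0 (successors {0, 4}): φ is false.
  1 (successors {1, 3, 6}): φ is true.
  2 (successors {2, 4, 7}): φ is false.
  3 (successors {3, 4}): φ is false.
  4 (successors {4}): φ is false.
  5 (successors {5}): φ is true.
  6 (successors {1, 6, 7}): φ is true.
  7 (successors {3, 7}): φ is false.
  8 (successors {8}): φ is false.
For instance, at 0:
  At 0: ◇¬◇s is false, □p is false, so ◇¬◇s ∨ □p is false.
    At 0: ◇¬◇s requires ¬◇s at some successor in {0, 4}.
      At 0: ¬◇s is false.
      At 4: ¬◇s is false.
    So ◇¬◇s is false at 0.
    At 0: □p requires p at every successor {0, 4}.
      p fails at 0, so □p is false at 0.
Satisfying worlds: {1, 5, 6}

1, 5, 6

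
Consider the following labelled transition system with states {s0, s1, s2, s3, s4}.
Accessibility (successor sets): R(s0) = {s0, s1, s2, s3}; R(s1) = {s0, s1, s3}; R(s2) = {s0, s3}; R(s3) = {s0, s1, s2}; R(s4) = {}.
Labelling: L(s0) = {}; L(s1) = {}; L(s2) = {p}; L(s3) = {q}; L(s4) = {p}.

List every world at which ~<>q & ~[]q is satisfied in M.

s3

Let φ = ~<>q & ~[]q. Evaluate φ at each world:
  s0 (successors {s0, s1, s2, s3}): φ is false.
  s1 (successors {s0, s1, s3}): φ is false.
  s2 (successors {s0, s3}): φ is false.
  s3 (successors {s0, s1, s2}): φ is true.
  s4 (successors ∅): φ is false.
For instance, at s0:
  At s0: ~<>q is false, ~[]q is true, so ~<>q & ~[]q is false.
    At s0: <>q is true, so ~<>q is false.
      At s0: <>q requires q at some successor in {s0, s1, s2, s3}.
        q holds at s3, so <>q is true at s0.
    At s0: []q is false, so ~[]q is true.
      At s0: []q requires q at every successor {s0, s1, s2, s3}.
        q fails at s0, so []q is false at s0.
Satisfying worlds: {s3}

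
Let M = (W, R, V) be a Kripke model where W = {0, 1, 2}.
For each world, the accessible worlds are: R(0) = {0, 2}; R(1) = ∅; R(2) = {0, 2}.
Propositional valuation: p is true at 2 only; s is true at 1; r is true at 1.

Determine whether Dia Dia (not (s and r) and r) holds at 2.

No

At 2: Dia Dia (not (s and r) and r) requires Dia (not (s and r) and r) at some successor in {0, 2}.
  At 0: Dia (not (s and r) and r) is false.
  At 2: Dia (not (s and r) and r) is false.
So Dia Dia (not (s and r) and r) is false at 2.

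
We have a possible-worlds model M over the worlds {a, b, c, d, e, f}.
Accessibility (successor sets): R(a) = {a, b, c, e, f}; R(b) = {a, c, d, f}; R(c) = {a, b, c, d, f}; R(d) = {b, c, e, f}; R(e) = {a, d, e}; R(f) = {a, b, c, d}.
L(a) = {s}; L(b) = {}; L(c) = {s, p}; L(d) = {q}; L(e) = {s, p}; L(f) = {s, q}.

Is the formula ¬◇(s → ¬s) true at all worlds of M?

Let φ = ¬◇(s → ¬s). Evaluate φ at each world:
  a (successors {a, b, c, e, f}): φ is false.
  b (successors {a, c, d, f}): φ is false.
  c (successors {a, b, c, d, f}): φ is false.
  d (successors {b, c, e, f}): φ is false.
  e (successors {a, d, e}): φ is false.
  f (successors {a, b, c, d}): φ is false.
Detail at a (counterexample):
  At a: ◇(s → ¬s) is true, so ¬◇(s → ¬s) is false.
    At a: ◇(s → ¬s) requires s → ¬s at some successor in {a, b, c, e, f}.
      s → ¬s holds at b, so ◇(s → ¬s) is true at a.

No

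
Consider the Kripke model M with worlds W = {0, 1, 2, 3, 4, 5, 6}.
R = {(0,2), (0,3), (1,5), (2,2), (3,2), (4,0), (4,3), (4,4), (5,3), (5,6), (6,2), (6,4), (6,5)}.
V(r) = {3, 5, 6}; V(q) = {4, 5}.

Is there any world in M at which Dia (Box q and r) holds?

No

Let φ = Dia (Box q and r). Evaluate φ at each world:
  0 (successors {2, 3}): φ is false.
  1 (successors {5}): φ is false.
  2 (successors {2}): φ is false.
  3 (successors {2}): φ is false.
  4 (successors {0, 3, 4}): φ is false.
  5 (successors {3, 6}): φ is false.
  6 (successors {2, 4, 5}): φ is false.
For instance, at 5:
  At 5: Dia (Box q and r) requires Box q and r at some successor in {3, 6}.
    At 3: Box q and r is false.
    At 6: Box q and r is false.
  So Dia (Box q and r) is false at 5.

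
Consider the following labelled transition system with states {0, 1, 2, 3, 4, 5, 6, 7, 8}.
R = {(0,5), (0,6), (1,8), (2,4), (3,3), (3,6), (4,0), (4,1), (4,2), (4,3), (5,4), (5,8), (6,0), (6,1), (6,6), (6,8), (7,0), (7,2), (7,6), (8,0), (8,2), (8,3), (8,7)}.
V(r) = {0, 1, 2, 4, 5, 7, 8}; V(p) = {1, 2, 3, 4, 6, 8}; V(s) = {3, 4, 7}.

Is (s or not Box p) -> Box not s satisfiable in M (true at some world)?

Let φ = (s or not Box p) -> Box not s. Evaluate φ at each world:
  0 (successors {5, 6}): φ is true.
  1 (successors {8}): φ is true.
  2 (successors {4}): φ is true.
  3 (successors {3, 6}): φ is false.
  4 (successors {0, 1, 2, 3}): φ is false.
  5 (successors {4, 8}): φ is true.
  6 (successors {0, 1, 6, 8}): φ is true.
  7 (successors {0, 2, 6}): φ is true.
  8 (successors {0, 2, 3, 7}): φ is false.
Detail at 0 (witness):
  At 0: s or not Box p is true, Box not s is true, so (s or not Box p) -> Box not s is true.
    At 0: s is false, not Box p is true, so s or not Box p is true.
      At 0: Box p is false, so not Box p is true.
    At 0: Box not s requires not s at every successor {5, 6}.
      At 5: not s is true.
      At 6: not s is true.
    So Box not s is true at 0.

Yes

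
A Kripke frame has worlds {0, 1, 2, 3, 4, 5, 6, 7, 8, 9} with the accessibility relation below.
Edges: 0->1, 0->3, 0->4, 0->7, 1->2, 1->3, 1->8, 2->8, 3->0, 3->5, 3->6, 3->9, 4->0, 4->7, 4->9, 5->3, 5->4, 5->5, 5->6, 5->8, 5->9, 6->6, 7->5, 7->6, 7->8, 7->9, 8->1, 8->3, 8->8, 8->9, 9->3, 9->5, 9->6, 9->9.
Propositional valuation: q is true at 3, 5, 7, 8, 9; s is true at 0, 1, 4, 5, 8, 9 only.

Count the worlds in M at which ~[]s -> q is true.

Let φ = ~[]s -> q. Evaluate φ at each world:
  0 (successors {1, 3, 4, 7}): φ is false.
  1 (successors {2, 3, 8}): φ is false.
  2 (successors {8}): φ is true.
  3 (successors {0, 5, 6, 9}): φ is true.
  4 (successors {0, 7, 9}): φ is false.
  5 (successors {3, 4, 5, 6, 8, 9}): φ is true.
  6 (successors {6}): φ is false.
  7 (successors {5, 6, 8, 9}): φ is true.
  8 (successors {1, 3, 8, 9}): φ is true.
  9 (successors {3, 5, 6, 9}): φ is true.
For instance, at 2:
  At 2: ~[]s is false, q is false, so ~[]s -> q is true.
    At 2: []s is true, so ~[]s is false.
      At 2: []s requires s at every successor {8}.
        At 8: s is true.
      So []s is true at 2.
Satisfying worlds: {2, 3, 5, 7, 8, 9}

6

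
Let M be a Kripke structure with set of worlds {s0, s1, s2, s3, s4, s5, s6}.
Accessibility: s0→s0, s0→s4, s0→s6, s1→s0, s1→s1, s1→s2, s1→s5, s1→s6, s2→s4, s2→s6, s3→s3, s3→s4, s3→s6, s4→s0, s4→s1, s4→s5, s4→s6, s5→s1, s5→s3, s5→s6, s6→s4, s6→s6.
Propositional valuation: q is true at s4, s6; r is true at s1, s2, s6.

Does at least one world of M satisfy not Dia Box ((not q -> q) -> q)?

Let φ = not Dia Box ((not q -> q) -> q). Evaluate φ at each world:
  s0 (successors {s0, s4, s6}): φ is false.
  s1 (successors {s0, s1, s2, s5, s6}): φ is false.
  s2 (successors {s4, s6}): φ is false.
  s3 (successors {s3, s4, s6}): φ is false.
  s4 (successors {s0, s1, s5, s6}): φ is false.
  s5 (successors {s1, s3, s6}): φ is false.
  s6 (successors {s4, s6}): φ is false.
For instance, at s1:
  At s1: Dia Box ((not q -> q) -> q) is true, so not Dia Box ((not q -> q) -> q) is false.
    At s1: Dia Box ((not q -> q) -> q) requires Box ((not q -> q) -> q) at some successor in {s0, s1, s2, s5, s6}.
      Box ((not q -> q) -> q) holds at s0, so Dia Box ((not q -> q) -> q) is true at s1.

No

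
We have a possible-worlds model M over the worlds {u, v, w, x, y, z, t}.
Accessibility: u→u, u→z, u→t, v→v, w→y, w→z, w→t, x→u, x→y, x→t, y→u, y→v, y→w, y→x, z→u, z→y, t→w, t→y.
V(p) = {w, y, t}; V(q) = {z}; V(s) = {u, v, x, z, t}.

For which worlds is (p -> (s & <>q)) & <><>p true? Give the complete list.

Let φ = (p -> (s & <>q)) & <><>p. Evaluate φ at each world:
  u (successors {u, z, t}): φ is true.
  v (successors {v}): φ is false.
  w (successors {y, z, t}): φ is false.
  x (successors {u, y, t}): φ is true.
  y (successors {u, v, w, x}): φ is false.
  z (successors {u, y}): φ is true.
  t (successors {w, y}): φ is false.
For instance, at w:
  At w: p -> (s & <>q) is false, <><>p is true, so (p -> (s & <>q)) & <><>p is false.
    At w: p is true, s & <>q is false, so p -> (s & <>q) is false.
      At w: s is false, <>q is true, so s & <>q is false.
    At w: <><>p requires <>p at some successor in {y, z, t}.
      <>p holds at y, so <><>p is true at w.
Satisfying worlds: {u, x, z}

u, x, z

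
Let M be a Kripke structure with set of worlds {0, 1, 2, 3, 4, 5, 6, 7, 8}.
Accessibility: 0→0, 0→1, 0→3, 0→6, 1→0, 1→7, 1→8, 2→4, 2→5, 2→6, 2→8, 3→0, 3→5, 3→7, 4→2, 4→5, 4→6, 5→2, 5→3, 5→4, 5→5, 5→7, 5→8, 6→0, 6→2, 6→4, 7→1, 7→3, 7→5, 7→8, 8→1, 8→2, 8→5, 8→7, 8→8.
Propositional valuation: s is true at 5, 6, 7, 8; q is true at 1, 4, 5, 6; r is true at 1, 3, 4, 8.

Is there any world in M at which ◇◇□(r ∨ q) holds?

Yes

Let φ = ◇◇□(r ∨ q). Evaluate φ at each world:
  0 (successors {0, 1, 3, 6}): φ is true.
  1 (successors {0, 7, 8}): φ is true.
  2 (successors {4, 5, 6, 8}): φ is true.
  3 (successors {0, 5, 7}): φ is true.
  4 (successors {2, 5, 6}): φ is true.
  5 (successors {2, 3, 4, 5, 7, 8}): φ is true.
  6 (successors {0, 2, 4}): φ is true.
  7 (successors {1, 3, 5, 8}): φ is true.
  8 (successors {1, 2, 5, 7, 8}): φ is true.
Detail at 0 (witness):
  At 0: ◇◇□(r ∨ q) requires ◇□(r ∨ q) at some successor in {0, 1, 3, 6}.
    ◇□(r ∨ q) holds at 1, so ◇◇□(r ∨ q) is true at 0.
      At 1: ◇□(r ∨ q) requires □(r ∨ q) at some successor in {0, 7, 8}.
        □(r ∨ q) holds at 7, so ◇□(r ∨ q) is true at 1.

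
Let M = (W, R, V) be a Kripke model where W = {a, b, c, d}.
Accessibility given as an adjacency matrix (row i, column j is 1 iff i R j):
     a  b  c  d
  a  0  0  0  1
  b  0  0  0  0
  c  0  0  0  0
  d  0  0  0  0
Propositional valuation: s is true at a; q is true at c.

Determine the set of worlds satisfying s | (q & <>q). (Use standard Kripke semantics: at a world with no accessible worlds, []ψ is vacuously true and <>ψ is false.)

Let φ = s | (q & <>q). Evaluate φ at each world:
  a (successors {d}): φ is true.
  b (successors ∅): φ is false.
  c (successors ∅): φ is false.
  d (successors ∅): φ is false.
For instance, at a:
  At a: s is true, q & <>q is false, so s | (q & <>q) is true.
    At a: q is false, <>q is false, so q & <>q is false.
      At a: <>q requires q at some successor in {d}.
        At d: q is false.
      So <>q is false at a.
Satisfying worlds: {a}

a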